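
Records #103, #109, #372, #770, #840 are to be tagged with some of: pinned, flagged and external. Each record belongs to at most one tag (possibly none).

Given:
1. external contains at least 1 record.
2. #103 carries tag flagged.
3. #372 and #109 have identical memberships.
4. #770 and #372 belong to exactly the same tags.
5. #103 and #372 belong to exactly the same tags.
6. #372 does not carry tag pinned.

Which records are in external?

external = {#840}

From (2): #103 ∈ flagged.
From (6): #372 ∉ pinned.
(3): #109 matches #372: #109 ∉ pinned.
(4): #770 matches #372: #770 ∉ pinned.
(5): #372 matches #103: #372 ∈ flagged.
(3): #109 matches #372: #109 ∈ flagged.
(4): #770 matches #372: #770 ∈ flagged.
(1): only 1 candidates remain for external, so all are in.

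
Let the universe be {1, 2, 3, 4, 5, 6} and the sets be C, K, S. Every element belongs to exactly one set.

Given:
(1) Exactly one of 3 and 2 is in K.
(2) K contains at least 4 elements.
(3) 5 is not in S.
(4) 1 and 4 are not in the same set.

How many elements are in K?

4

From (3): 5 ∉ S.
Suppose 5 ∈ C: no assignment then satisfies all the clues, so 5 ∉ C.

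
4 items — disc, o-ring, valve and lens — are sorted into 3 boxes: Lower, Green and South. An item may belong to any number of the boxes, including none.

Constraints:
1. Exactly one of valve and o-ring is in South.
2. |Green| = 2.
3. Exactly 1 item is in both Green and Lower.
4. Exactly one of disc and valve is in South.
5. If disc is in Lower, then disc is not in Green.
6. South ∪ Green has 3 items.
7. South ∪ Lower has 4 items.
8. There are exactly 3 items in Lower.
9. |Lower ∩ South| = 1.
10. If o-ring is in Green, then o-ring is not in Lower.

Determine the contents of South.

South = {disc, o-ring}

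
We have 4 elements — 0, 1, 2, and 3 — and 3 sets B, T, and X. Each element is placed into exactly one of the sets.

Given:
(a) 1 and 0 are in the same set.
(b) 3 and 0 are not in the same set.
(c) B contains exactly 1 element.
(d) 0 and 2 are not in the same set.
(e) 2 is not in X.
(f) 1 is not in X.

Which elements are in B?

B = {2}

From (e): 2 ∉ X.
From (f): 1 ∉ X.
(a): 0 matches 1: 0 ∉ X.
Suppose 0 ∈ B: no assignment then satisfies all the clues, so 0 ∉ B.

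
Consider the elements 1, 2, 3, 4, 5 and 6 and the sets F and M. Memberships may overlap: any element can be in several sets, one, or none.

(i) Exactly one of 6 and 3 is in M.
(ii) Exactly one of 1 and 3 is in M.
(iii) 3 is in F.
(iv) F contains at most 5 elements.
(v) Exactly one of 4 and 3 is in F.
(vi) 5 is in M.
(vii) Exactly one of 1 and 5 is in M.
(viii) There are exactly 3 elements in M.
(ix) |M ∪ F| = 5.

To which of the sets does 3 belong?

3: F, M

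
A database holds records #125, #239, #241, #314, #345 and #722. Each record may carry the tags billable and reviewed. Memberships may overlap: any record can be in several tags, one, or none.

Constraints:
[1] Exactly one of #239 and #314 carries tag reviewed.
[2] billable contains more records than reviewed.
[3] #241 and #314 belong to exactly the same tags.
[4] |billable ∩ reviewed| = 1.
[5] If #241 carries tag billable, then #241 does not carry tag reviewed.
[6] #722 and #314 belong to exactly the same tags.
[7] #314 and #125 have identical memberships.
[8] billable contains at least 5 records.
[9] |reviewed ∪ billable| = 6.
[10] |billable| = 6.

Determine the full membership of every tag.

billable = {#125, #239, #241, #314, #345, #722}; reviewed = {#239}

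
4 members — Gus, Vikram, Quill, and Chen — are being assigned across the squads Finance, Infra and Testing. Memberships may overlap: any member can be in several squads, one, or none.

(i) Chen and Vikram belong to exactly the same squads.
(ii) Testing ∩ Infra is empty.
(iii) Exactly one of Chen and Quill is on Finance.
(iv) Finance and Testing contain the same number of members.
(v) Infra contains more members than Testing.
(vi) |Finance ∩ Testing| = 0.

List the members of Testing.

Testing = {Gus}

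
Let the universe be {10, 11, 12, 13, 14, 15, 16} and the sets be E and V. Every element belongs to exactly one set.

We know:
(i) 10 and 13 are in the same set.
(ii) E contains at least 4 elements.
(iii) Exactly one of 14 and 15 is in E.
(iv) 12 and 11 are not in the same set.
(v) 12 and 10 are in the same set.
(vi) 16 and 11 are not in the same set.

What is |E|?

5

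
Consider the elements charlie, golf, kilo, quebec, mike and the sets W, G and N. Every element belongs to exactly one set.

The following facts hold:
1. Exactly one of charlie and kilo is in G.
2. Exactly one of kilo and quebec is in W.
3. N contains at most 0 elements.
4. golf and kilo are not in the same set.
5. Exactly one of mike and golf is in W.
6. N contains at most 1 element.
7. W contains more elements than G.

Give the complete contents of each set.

W = {charlie, golf, quebec}; G = {kilo, mike}; N = {}

(3): N already has 0, so the rest are out.
Suppose charlie ∉ W: no assignment then satisfies all the clues, so charlie ∈ W.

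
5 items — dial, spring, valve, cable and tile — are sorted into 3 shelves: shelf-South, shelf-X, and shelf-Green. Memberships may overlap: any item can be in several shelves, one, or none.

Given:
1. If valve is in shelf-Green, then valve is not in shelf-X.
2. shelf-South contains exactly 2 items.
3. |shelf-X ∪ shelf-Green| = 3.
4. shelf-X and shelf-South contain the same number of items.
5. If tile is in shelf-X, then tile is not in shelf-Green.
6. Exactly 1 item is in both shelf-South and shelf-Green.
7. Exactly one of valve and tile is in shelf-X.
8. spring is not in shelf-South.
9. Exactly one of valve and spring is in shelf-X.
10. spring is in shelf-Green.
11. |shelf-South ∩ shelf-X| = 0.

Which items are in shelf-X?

shelf-X = {spring, tile}

From (8): spring ∉ shelf-South.
From (10): spring ∈ shelf-Green.
Suppose dial ∈ shelf-X: no assignment then satisfies all the clues, so dial ∉ shelf-X.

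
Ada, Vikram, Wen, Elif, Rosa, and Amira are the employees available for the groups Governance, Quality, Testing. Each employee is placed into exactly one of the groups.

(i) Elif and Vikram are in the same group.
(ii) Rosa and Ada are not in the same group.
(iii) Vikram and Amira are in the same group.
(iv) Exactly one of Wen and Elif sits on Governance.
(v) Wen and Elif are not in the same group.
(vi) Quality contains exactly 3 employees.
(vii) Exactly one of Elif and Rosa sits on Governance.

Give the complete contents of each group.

Governance = {Rosa, Wen}; Quality = {Amira, Elif, Vikram}; Testing = {Ada}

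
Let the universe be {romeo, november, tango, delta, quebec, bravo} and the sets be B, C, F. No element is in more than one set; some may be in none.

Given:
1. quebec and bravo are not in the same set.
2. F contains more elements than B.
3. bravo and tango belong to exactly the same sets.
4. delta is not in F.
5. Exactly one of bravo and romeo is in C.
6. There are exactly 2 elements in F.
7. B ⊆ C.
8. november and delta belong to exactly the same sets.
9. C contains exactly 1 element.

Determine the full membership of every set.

B = {}; C = {romeo}; F = {bravo, tango}

From (4): delta ∉ F.
(8): november matches delta: november ∉ F.
Suppose romeo ∈ B: no assignment then satisfies all the clues, so romeo ∉ B.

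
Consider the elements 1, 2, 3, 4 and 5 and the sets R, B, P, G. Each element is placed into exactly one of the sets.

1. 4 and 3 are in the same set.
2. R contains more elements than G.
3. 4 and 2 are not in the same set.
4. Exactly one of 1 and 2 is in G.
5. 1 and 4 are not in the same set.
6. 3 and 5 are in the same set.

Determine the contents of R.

R = {3, 4, 5}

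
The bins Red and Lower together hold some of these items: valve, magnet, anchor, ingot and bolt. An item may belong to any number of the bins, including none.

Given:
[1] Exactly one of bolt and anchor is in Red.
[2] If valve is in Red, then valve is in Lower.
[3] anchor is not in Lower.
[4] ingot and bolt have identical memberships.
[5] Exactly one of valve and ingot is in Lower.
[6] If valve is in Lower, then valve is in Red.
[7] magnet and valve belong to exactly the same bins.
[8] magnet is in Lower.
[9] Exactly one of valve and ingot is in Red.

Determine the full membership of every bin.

From (3): anchor ∉ Lower.
From (8): magnet ∈ Lower.
(7): valve matches magnet: valve ∈ Lower.
(5) (exactly one): ingot ∉ Lower.
(6): valve ∈ Red.
(7): magnet matches valve: magnet ∈ Red.
(9) (exactly one): ingot ∉ Red.
(4): bolt matches ingot: bolt ∉ Red.
(4): bolt matches ingot: bolt ∉ Lower.
(1) (exactly one): anchor ∈ Red.

Red = {anchor, magnet, valve}; Lower = {magnet, valve}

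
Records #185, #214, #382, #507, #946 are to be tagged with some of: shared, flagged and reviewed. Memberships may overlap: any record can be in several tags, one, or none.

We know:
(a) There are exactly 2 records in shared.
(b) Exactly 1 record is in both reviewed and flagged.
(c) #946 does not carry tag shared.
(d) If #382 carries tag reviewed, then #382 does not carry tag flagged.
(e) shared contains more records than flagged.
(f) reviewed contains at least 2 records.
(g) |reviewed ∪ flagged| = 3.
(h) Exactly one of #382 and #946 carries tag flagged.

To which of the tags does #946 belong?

#946: flagged, reviewed

From (c): #946 ∉ shared.
Suppose #946 ∉ flagged: no assignment then satisfies all the clues, so #946 ∈ flagged.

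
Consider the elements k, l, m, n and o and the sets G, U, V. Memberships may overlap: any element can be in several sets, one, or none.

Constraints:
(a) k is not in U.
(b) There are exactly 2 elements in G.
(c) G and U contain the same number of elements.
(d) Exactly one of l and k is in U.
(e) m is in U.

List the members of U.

U = {l, m}

From (a): k ∉ U.
From (e): m ∈ U.
(d) (exactly one): l ∈ U.
Suppose n ∈ U: no assignment then satisfies all the clues, so n ∉ U.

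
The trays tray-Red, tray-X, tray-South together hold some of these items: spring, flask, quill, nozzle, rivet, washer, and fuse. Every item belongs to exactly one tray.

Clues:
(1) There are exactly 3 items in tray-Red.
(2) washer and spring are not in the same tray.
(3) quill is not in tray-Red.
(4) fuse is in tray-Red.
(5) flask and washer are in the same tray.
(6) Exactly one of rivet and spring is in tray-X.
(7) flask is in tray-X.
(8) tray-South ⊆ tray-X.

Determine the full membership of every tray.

tray-Red = {fuse, nozzle, spring}; tray-X = {flask, quill, rivet, washer}; tray-South = {}

From (3): quill ∉ tray-Red.
From (4): fuse ∈ tray-Red.
From (7): flask ∈ tray-X.
(5): washer matches flask: washer ∉ tray-Red.
(5): washer matches flask: washer ∈ tray-X.
(2): spring ∉ tray-X.
(6) (exactly one): rivet ∈ tray-X.
(8) contrapositive: spring ∉ tray-South.
Only one tray left: spring ∈ tray-Red.
(1): only 3 candidates remain for tray-Red, so all are in.
Suppose quill ∉ tray-X: no assignment then satisfies all the clues, so quill ∈ tray-X.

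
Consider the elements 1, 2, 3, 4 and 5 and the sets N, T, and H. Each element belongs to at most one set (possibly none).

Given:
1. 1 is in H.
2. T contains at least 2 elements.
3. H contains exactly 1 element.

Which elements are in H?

H = {1}

From (1): 1 ∈ H.
(3): H already has 1, so the rest are out.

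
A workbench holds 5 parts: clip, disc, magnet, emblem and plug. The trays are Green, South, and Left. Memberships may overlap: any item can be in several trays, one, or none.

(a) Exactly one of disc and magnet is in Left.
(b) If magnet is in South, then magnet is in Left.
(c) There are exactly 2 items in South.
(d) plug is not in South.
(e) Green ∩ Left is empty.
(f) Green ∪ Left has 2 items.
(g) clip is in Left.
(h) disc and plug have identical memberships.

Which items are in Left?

Left = {clip, magnet}

From (d): plug ∉ South.
From (g): clip ∈ Left.
(e) (disjoint): clip ∉ Green.
(h): disc matches plug: disc ∉ South.
Suppose disc ∈ Left: no assignment then satisfies all the clues, so disc ∉ Left.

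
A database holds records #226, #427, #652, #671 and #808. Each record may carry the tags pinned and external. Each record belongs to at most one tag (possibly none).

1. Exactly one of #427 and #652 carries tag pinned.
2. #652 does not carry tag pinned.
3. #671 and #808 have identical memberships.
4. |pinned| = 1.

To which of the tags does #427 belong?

#427: pinned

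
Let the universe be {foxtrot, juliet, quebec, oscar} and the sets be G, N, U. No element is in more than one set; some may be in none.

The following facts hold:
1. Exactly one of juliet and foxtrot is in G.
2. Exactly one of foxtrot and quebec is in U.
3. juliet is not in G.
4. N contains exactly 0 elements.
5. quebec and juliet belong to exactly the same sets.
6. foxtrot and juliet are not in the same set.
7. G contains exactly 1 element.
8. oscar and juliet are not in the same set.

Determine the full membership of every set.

G = {foxtrot}; N = {}; U = {juliet, quebec}

From (3): juliet ∉ G.
(1) (exactly one): foxtrot ∈ G.
(2) (exactly one): quebec ∈ U.
(4): N already has 0, so the rest are out.
(5): juliet matches quebec: juliet ∈ U.
(7): G already has 1, so the rest are out.
(8): oscar ∉ U.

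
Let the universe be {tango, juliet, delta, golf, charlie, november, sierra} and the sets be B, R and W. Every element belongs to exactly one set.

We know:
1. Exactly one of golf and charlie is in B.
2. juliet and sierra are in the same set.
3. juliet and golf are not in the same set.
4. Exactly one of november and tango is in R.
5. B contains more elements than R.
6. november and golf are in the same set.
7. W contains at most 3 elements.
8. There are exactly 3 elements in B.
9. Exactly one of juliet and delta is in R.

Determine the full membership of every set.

B = {charlie, juliet, sierra}; R = {delta, tango}; W = {golf, november}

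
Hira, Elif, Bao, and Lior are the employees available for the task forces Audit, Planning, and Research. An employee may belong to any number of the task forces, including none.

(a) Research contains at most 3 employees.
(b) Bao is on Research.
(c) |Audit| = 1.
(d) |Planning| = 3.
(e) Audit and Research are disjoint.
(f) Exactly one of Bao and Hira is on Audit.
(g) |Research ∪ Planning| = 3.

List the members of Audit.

Audit = {Hira}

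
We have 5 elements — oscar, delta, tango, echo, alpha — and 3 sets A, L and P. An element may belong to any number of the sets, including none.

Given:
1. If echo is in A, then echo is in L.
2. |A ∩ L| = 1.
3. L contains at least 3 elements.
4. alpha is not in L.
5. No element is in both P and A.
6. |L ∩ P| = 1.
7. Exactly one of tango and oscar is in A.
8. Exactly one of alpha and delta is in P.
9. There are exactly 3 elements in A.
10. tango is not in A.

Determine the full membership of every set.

A = {alpha, echo, oscar}; L = {delta, echo, tango}; P = {delta}

From (4): alpha ∉ L.
From (10): tango ∉ A.
(7) (exactly one): oscar ∈ A.
(5) (disjoint): oscar ∉ P.
Suppose oscar ∈ L: no assignment then satisfies all the clues, so oscar ∉ L.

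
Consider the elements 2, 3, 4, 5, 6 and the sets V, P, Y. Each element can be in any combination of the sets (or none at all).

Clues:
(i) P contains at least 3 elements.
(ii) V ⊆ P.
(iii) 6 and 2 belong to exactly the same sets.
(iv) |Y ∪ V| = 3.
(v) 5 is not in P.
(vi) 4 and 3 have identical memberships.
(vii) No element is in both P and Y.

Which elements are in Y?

Y = {5}

From (v): 5 ∉ P.
(ii) contrapositive: 5 ∉ V.
Suppose 2 ∈ Y: no assignment then satisfies all the clues, so 2 ∉ Y.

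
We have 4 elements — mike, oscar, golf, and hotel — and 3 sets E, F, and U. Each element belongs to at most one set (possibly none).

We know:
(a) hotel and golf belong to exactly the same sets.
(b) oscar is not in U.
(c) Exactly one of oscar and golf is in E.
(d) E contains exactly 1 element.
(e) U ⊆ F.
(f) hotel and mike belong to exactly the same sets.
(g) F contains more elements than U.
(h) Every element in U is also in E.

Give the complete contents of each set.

E = {oscar}; F = {golf, hotel, mike}; U = {}

From (b): oscar ∉ U.
Suppose mike ∈ E: no assignment then satisfies all the clues, so mike ∉ E.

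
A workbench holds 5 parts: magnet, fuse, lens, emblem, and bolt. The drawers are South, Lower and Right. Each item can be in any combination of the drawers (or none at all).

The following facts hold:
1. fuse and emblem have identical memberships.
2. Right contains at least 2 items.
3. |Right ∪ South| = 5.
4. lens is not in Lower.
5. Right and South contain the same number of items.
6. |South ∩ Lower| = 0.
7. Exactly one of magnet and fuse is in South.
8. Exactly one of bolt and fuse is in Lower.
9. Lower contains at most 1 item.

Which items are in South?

South = {emblem, fuse, lens}

From (4): lens ∉ Lower.
Suppose magnet ∈ South: no assignment then satisfies all the clues, so magnet ∉ South.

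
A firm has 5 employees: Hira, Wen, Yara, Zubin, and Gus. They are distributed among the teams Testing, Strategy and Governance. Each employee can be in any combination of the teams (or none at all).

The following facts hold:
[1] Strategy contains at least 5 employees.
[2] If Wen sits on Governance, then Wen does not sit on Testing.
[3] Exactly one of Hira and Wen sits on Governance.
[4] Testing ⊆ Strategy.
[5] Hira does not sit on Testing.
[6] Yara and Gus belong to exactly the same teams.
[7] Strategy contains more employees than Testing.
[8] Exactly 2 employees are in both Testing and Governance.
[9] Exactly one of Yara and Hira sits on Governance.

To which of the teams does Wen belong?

Wen: Governance, Strategy

From (5): Hira ∉ Testing.
(1): only 5 candidates remain for Strategy, so all are in.
Suppose Wen ∈ Testing: no assignment then satisfies all the clues, so Wen ∉ Testing.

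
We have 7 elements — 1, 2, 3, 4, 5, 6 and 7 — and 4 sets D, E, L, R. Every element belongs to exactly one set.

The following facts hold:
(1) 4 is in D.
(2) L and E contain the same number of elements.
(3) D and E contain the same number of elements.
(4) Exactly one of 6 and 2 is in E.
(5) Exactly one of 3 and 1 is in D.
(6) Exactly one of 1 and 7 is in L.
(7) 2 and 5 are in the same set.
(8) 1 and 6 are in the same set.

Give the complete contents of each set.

D = {3, 4}; E = {2, 5}; L = {1, 6}; R = {7}

From (1): 4 ∈ D.
Suppose 1 ∈ D: no assignment then satisfies all the clues, so 1 ∉ D.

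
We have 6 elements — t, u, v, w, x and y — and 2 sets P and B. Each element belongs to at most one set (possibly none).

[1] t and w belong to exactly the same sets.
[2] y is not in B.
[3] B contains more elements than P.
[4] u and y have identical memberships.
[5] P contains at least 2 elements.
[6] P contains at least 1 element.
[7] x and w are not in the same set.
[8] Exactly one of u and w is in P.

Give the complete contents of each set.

P = {u, y}; B = {t, v, w}

From (2): y ∉ B.
(4): u matches y: u ∉ B.
Suppose t ∈ P: no assignment then satisfies all the clues, so t ∉ P.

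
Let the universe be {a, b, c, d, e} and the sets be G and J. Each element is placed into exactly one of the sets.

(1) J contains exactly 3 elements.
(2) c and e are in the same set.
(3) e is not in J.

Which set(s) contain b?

b: J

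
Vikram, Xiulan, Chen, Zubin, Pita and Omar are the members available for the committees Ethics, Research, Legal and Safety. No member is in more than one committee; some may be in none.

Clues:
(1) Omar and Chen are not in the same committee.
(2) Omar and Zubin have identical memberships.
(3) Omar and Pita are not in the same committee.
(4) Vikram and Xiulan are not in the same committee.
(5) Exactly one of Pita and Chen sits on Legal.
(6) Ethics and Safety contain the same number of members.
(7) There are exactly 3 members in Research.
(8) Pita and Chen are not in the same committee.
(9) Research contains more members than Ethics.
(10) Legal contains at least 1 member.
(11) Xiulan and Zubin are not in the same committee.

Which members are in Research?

Research = {Omar, Vikram, Zubin}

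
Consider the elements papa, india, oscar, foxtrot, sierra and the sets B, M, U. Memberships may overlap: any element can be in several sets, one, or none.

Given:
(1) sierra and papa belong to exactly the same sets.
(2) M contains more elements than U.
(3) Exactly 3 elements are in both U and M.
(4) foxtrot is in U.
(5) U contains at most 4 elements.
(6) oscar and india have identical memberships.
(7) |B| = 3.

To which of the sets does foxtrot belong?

foxtrot: B, M, U

From (4): foxtrot ∈ U.
Suppose foxtrot ∉ B: no assignment then satisfies all the clues, so foxtrot ∈ B.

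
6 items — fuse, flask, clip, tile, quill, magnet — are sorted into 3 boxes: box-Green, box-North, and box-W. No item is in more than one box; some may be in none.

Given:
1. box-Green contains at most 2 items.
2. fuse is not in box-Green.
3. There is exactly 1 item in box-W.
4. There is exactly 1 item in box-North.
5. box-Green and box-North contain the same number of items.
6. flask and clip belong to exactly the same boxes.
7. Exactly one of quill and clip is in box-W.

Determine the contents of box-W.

box-W = {quill}

From (2): fuse ∉ box-Green.
Suppose fuse ∈ box-W: no assignment then satisfies all the clues, so fuse ∉ box-W.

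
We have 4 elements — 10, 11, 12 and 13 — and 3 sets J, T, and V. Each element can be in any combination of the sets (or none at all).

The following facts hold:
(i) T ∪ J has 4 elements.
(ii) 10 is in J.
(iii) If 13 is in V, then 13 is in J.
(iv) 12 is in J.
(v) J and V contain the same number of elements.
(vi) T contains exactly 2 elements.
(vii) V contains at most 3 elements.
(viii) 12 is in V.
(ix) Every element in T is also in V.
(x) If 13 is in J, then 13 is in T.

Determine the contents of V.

V = {11, 12, 13}

From (ii): 10 ∈ J.
From (iv): 12 ∈ J.
From (viii): 12 ∈ V.
Suppose 10 ∈ V: no assignment then satisfies all the clues, so 10 ∉ V.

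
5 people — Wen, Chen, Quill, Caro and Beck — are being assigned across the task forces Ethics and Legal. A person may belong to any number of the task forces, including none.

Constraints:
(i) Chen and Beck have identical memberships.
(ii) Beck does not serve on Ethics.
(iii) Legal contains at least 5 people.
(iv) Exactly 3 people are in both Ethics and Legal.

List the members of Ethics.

Ethics = {Caro, Quill, Wen}

From (ii): Beck ∉ Ethics.
(i): Chen matches Beck: Chen ∉ Ethics.
(iii): only 5 candidates remain for Legal, so all are in.
Suppose Wen ∉ Ethics: no assignment then satisfies all the clues, so Wen ∈ Ethics.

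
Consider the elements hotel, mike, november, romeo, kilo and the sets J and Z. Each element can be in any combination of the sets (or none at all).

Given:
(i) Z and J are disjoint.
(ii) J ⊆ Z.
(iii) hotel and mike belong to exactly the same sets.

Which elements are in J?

J = {}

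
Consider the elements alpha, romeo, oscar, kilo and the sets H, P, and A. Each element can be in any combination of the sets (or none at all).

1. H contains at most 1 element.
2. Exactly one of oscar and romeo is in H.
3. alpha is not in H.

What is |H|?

1

From (3): alpha ∉ H.
Suppose kilo ∈ H: no assignment then satisfies all the clues, so kilo ∉ H.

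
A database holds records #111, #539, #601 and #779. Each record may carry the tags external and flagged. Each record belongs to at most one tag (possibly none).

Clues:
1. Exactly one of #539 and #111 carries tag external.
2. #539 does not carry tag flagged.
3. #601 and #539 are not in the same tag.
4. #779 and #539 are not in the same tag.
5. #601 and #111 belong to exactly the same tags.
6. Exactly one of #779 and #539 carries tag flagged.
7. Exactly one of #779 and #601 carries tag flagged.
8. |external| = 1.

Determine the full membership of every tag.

external = {#539}; flagged = {#779}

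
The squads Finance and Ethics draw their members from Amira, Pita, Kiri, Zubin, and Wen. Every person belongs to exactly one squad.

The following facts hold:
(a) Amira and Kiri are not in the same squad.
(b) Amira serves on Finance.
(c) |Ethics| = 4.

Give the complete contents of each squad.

From (b): Amira ∈ Finance.
(a): Kiri ∉ Finance.
(c): only 4 candidates remain for Ethics, so all are in.

Finance = {Amira}; Ethics = {Kiri, Pita, Wen, Zubin}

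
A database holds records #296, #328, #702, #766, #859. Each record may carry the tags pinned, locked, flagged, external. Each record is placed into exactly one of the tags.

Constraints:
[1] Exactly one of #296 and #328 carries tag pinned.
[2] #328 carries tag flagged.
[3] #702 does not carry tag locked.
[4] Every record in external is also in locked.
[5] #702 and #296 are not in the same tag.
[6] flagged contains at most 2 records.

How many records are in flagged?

From (2): #328 ∈ flagged.
From (3): #702 ∉ locked.
(1) (exactly one): #296 ∈ pinned.
(4) contrapositive: #702 ∉ external.
(5): #702 ∉ pinned.
Only one tag left: #702 ∈ flagged.
(6): flagged already has 2, so the rest are out.

2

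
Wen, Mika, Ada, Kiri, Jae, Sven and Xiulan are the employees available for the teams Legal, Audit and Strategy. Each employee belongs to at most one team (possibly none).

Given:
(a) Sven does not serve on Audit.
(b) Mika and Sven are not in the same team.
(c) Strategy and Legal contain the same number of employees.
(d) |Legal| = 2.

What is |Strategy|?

2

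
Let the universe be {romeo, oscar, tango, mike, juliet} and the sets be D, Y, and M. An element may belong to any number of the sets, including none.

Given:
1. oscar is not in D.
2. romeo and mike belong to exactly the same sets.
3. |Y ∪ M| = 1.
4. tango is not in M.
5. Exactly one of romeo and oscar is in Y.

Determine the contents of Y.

Y = {oscar}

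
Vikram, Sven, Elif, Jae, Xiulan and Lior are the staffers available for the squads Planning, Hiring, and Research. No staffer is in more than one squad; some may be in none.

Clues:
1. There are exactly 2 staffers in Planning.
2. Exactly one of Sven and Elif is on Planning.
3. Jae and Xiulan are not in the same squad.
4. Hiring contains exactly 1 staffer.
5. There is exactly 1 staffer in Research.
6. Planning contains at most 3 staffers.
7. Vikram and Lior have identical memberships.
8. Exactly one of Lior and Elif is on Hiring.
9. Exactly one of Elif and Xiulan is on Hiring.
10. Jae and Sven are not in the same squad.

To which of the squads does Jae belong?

Jae: Research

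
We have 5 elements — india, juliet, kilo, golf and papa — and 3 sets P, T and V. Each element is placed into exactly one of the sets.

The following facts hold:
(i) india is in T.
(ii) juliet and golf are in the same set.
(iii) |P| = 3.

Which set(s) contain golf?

golf: P

From (i): india ∈ T.
Suppose golf ∉ P: no assignment then satisfies all the clues, so golf ∈ P.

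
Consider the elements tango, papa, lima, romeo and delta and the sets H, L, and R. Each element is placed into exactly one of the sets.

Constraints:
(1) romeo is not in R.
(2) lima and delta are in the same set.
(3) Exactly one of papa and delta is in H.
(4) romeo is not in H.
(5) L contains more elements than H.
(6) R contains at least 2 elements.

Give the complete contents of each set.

H = {papa}; L = {romeo, tango}; R = {delta, lima}

From (1): romeo ∉ R.
From (4): romeo ∉ H.
Only one set left: romeo ∈ L.
Suppose tango ∈ H: no assignment then satisfies all the clues, so tango ∉ H.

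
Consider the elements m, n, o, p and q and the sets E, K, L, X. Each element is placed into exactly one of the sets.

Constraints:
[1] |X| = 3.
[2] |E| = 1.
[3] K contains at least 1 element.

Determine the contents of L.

L = {}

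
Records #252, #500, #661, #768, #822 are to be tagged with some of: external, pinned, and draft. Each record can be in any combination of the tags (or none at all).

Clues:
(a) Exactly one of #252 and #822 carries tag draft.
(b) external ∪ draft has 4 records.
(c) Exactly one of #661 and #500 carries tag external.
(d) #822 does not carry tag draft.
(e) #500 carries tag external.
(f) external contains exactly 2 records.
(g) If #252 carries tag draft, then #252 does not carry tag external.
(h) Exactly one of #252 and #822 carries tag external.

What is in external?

external = {#500, #822}

From (d): #822 ∉ draft.
From (e): #500 ∈ external.
(a) (exactly one): #252 ∈ draft.
(c) (exactly one): #661 ∉ external.
(g): #252 ∉ external.
(h) (exactly one): #822 ∈ external.
(f): external already has 2, so the rest are out.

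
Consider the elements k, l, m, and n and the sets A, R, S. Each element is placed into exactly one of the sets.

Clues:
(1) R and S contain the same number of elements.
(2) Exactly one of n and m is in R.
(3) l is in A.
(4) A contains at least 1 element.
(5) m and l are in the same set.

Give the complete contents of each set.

A = {l, m}; R = {n}; S = {k}

From (3): l ∈ A.
(5): m matches l: m ∈ A.
(2) (exactly one): n ∈ R.
Suppose k ∈ A: no assignment then satisfies all the clues, so k ∉ A.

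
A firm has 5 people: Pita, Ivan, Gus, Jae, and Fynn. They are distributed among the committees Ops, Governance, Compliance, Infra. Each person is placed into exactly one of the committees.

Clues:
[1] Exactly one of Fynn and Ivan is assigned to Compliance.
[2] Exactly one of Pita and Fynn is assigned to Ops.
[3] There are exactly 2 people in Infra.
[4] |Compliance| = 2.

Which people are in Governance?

Governance = {}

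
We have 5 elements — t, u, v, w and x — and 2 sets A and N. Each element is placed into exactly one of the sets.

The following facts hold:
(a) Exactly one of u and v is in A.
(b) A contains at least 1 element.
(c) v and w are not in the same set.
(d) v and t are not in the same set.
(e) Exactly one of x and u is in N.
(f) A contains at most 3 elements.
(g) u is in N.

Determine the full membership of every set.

A = {v, x}; N = {t, u, w}

From (g): u ∈ N.
(a) (exactly one): v ∈ A.
(c): w ∉ A.
(d): t ∉ A.
(e) (exactly one): x ∉ N.
Only one set left: t ∈ N.
Only one set left: w ∈ N.
Only one set left: x ∈ A.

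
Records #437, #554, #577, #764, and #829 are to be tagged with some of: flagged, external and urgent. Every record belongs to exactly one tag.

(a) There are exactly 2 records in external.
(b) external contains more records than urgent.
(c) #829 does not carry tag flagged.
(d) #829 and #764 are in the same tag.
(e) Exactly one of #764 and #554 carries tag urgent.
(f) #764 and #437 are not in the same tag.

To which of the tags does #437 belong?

#437: flagged

From (c): #829 ∉ flagged.
(d): #764 matches #829: #764 ∉ flagged.
Suppose #437 ∉ flagged: no assignment then satisfies all the clues, so #437 ∈ flagged.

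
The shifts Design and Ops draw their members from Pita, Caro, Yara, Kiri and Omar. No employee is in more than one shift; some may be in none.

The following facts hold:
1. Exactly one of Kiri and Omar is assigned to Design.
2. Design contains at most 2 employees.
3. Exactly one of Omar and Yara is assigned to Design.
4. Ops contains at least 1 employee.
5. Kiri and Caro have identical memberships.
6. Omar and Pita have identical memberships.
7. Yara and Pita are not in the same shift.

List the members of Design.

Design = {Omar, Pita}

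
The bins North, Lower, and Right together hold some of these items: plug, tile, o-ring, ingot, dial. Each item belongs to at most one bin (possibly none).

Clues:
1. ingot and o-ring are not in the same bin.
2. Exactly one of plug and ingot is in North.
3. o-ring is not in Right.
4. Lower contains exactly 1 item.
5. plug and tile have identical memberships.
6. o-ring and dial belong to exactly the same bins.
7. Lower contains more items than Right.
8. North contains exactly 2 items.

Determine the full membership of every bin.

North = {plug, tile}; Lower = {ingot}; Right = {}

From (3): o-ring ∉ Right.
(6): dial matches o-ring: dial ∉ Right.
Suppose plug ∉ North: no assignment then satisfies all the clues, so plug ∈ North.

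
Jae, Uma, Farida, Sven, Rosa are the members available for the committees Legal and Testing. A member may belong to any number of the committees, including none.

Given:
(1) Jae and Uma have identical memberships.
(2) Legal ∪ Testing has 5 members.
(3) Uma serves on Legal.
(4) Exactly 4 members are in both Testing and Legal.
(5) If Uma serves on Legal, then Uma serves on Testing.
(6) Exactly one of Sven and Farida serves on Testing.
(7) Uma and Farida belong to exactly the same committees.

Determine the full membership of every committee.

Legal = {Farida, Jae, Rosa, Sven, Uma}; Testing = {Farida, Jae, Rosa, Uma}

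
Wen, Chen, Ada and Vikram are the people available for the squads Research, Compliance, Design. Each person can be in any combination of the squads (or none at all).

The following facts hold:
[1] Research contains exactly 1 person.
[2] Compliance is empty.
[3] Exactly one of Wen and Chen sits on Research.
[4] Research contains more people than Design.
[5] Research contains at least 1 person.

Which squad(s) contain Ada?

Ada: none

(2): Compliance already has 0, so the rest are out.
Suppose Ada ∈ Research: no assignment then satisfies all the clues, so Ada ∉ Research.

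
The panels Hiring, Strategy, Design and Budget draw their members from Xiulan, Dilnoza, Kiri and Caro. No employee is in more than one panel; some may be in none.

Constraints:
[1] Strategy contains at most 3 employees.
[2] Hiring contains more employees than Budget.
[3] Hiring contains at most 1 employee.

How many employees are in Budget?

0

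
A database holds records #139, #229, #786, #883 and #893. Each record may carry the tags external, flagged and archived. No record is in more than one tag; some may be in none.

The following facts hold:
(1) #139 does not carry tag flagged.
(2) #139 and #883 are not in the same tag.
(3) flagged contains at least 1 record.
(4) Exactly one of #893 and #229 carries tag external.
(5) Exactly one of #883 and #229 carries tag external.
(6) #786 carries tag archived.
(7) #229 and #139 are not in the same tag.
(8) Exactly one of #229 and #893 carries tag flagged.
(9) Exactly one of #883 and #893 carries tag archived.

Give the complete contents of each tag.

external = {#229}; flagged = {#893}; archived = {#786, #883}

From (1): #139 ∉ flagged.
From (6): #786 ∈ archived.
Suppose #139 ∈ external: no assignment then satisfies all the clues, so #139 ∉ external.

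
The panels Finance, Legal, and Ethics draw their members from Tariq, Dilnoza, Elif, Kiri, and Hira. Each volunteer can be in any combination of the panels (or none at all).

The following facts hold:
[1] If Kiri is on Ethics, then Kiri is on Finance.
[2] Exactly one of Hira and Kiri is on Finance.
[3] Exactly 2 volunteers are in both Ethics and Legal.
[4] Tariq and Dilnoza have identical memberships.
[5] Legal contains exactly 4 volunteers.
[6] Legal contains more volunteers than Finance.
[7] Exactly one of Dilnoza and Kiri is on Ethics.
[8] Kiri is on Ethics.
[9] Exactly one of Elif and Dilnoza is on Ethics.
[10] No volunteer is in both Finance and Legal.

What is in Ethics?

Ethics = {Elif, Hira, Kiri}

From (8): Kiri ∈ Ethics.
(1): Kiri ∈ Finance.
(2) (exactly one): Hira ∉ Finance.
(7) (exactly one): Dilnoza ∉ Ethics.
(9) (exactly one): Elif ∈ Ethics.
(10) (disjoint): Kiri ∉ Legal.
(4): Tariq matches Dilnoza: Tariq ∉ Ethics.
(5): only 4 candidates remain for Legal, so all are in.
(10) (disjoint): Tariq ∉ Finance.
(10) (disjoint): Dilnoza ∉ Finance.
(10) (disjoint): Elif ∉ Finance.
Suppose Hira ∉ Ethics: no assignment then satisfies all the clues, so Hira ∈ Ethics.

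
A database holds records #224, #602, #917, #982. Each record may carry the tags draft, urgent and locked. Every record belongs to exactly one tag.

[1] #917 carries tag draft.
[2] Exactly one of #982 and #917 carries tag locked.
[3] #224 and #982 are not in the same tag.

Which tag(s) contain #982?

From (1): #917 ∈ draft.
(2) (exactly one): #982 ∈ locked.
(3): #224 ∉ locked.

#982: locked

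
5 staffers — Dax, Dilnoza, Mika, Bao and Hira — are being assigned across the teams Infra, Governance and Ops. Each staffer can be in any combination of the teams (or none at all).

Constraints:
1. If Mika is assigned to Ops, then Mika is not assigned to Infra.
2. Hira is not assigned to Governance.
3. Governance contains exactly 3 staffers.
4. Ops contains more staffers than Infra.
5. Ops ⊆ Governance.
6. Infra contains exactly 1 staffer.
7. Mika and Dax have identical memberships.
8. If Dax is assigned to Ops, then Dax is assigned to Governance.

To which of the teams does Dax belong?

Dax: Governance, Ops

From (2): Hira ∉ Governance.
(5) contrapositive: Hira ∉ Ops.
Suppose Dax ∈ Infra: no assignment then satisfies all the clues, so Dax ∉ Infra.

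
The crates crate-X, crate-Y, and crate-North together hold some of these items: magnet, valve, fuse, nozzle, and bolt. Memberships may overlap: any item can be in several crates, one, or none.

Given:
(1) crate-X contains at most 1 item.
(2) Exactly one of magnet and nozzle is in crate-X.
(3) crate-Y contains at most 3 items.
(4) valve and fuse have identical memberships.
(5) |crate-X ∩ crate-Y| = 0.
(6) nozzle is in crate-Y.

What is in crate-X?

crate-X = {magnet}

From (6): nozzle ∈ crate-Y.
Suppose magnet ∉ crate-X: no assignment then satisfies all the clues, so magnet ∈ crate-X.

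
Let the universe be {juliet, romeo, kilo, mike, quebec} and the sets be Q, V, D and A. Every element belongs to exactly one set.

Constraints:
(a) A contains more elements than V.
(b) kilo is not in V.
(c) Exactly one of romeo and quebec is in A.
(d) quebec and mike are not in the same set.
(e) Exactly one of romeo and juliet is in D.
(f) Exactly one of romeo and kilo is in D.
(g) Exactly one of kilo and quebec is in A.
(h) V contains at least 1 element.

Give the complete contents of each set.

Q = {kilo}; V = {mike}; D = {romeo}; A = {juliet, quebec}

From (b): kilo ∉ V.
Suppose juliet ∈ Q: no assignment then satisfies all the clues, so juliet ∉ Q.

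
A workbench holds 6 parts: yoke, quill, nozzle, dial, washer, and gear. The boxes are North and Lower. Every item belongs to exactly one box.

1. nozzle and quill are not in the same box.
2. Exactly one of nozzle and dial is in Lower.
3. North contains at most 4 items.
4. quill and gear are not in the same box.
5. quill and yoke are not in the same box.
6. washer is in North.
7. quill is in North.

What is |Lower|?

From (6): washer ∈ North.
From (7): quill ∈ North.
(1): nozzle ∉ North.
(4): gear ∉ North.
(5): yoke ∉ North.
Only one box left: yoke ∈ Lower.
Only one box left: nozzle ∈ Lower.
Only one box left: gear ∈ Lower.
(2) (exactly one): dial ∉ Lower.
Only one box left: dial ∈ North.

3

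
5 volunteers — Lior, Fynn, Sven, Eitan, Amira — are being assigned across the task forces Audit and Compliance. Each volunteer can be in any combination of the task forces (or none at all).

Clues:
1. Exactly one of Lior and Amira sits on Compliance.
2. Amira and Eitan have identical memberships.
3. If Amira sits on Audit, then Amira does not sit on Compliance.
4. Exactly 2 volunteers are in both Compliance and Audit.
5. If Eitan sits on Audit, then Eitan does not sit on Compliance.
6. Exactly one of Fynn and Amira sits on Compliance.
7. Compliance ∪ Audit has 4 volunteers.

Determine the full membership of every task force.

Audit = {Amira, Eitan, Fynn, Lior}; Compliance = {Fynn, Lior}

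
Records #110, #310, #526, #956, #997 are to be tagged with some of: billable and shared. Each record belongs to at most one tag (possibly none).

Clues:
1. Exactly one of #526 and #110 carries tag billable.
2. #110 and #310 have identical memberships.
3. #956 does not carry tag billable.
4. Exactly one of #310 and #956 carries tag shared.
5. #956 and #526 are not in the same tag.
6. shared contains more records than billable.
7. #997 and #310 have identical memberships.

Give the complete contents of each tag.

billable = {#526}; shared = {#110, #310, #997}

From (3): #956 ∉ billable.
Suppose #110 ∈ billable: no assignment then satisfies all the clues, so #110 ∉ billable.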